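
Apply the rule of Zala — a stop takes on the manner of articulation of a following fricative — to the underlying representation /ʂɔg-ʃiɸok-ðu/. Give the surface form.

/g/ is a voiced velar stop. The following trigger /ʃ/ is a fricative, so /g/ must become a fricative as well.
Changing only its manner to fricative gives [ɣ] — the voiced velar fricative.
At the second juncture, /k/ likewise becomes [x] adjacent to /ð/.

[ʂɔɣʃiɸoxðu]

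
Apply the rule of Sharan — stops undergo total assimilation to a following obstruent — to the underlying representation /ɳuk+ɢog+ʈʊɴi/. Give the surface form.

/k/ is the segment targeted by the rule; it sits immediately before /ɢ/, so it assimilates completely and surfaces as [ɢ].
At the second juncture, /g/ likewise becomes [ʈ] adjacent to /ʈ/.

[ɳuɢɢoʈʈʊɴi]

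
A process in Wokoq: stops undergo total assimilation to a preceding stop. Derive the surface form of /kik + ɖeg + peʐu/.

[kikkeggeʐu]

/ɖ/ is the segment targeted by the rule; it sits immediately after /k/, so it assimilates completely and surfaces as [k].
At the second juncture, /p/ likewise becomes [g] adjacent to /g/.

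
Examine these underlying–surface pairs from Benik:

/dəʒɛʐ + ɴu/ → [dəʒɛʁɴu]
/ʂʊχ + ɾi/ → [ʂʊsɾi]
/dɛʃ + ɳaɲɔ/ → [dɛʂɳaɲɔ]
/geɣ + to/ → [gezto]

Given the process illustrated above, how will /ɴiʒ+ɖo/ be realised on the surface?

[ɴiʐɖo]

The data show regressive place assimilation: /ʐ/ → [ʁ] before /ɴ/; /χ/ → [s] before /ɾ/; /ʃ/ → [ʂ] before /ɳ/; /ɣ/ → [z] before /t/. In each pair only place changes, matching the following consonant, while manner and voice stay constant.
/ʒ/ is a voiced postalveolar fricative. The following trigger /ɖ/ is retroflex, so /ʒ/ must become retroflex as well.
Changing only its place to retroflex gives [ʐ] — the voiced retroflex fricative.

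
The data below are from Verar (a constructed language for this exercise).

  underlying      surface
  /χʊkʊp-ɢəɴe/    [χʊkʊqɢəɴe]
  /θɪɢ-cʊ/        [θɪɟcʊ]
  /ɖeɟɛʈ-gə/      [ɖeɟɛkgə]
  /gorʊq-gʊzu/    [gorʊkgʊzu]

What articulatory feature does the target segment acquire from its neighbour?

place

The segment that alternates is /p/, which surfaces as [q] when adjacent to /ɢ/.
/p/ is bilabial while /ɢ/ is uvular; the output [q] is uvular, matching the trigger — so the feature that spreads is place.
Checking the remaining alternations: /ɢ/ → [ɟ] before /c/ (uvular → palatal, matching palatal); /ʈ/ → [k] before /g/ (retroflex → velar, matching velar); /q/ → [k] before /g/ (uvular → velar, matching velar) — only place changes, and always toward the following segment.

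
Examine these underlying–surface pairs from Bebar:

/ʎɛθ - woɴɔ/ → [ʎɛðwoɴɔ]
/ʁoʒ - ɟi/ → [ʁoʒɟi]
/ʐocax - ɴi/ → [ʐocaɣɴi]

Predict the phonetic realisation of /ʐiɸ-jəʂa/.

The data show regressive voicing assimilation: /θ/ → [ð] before /w/; /x/ → [ɣ] before /ɴ/. In each pair only voicing changes, matching the following consonant, while place and manner stay constant.
Nothing changes in [ʁoʒɟi]: there the adjacent consonants already agree in voicing (/ʒ/ and /ɟ/ are both voiced), so this form is consistent with the same rule.
The rule targets /ɸ/ (voiceless bilabial fricative), which sits before the trigger /j/ (voiced).
The voiced bilabial fricative is [β], so /ɸ/ → [β].

[ʐiβjəʂa]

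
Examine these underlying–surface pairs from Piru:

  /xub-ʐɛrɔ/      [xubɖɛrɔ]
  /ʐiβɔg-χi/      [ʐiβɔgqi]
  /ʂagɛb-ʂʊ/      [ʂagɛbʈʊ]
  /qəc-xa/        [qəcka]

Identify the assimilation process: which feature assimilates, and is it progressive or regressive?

progressive manner assimilation

Underlying /ʐ/ is realised as [ɖ] next to /b/; /b/ itself does not change.
/ʐ/ is a fricative while /b/ is a stop; the output [ɖ] is a stop, matching the trigger — so the feature that spreads is manner.
Place and voice are unchanged, so the assimilation is partial, not total.
Checking the remaining alternations: /χ/ → [q] after /g/ (fricative → stop, matching a stop); /ʂ/ → [ʈ] after /b/ (fricative → stop, matching a stop); /x/ → [k] after /c/ (fricative → stop, matching a stop) — only manner changes, and always toward the preceding segment.
The trigger is the preceding segment, so the direction is progressive (perseverative).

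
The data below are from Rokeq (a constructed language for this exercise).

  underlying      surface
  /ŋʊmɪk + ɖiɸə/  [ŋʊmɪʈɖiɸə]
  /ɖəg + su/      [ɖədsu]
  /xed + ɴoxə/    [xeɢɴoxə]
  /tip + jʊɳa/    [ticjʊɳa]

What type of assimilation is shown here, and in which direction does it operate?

regressive place assimilation

The segment that alternates is /k/, which surfaces as [ʈ] when adjacent to /ɖ/.
/k/ is velar while /ɖ/ is retroflex; the output [ʈ] is retroflex, matching the trigger — so the feature that spreads is place.
Manner and voice are unchanged, so the assimilation is partial, not total.
The other alternating forms pattern the same way: /g/ → [d] before /s/ (velar → alveolar, matching alveolar); /d/ → [ɢ] before /ɴ/ (alveolar → uvular, matching uvular); /p/ → [c] before /j/ (bilabial → palatal, matching palatal) — only place changes, and always toward the following segment.
Since the segment that changes precedes the conditioning segment, the assimilation is regressive.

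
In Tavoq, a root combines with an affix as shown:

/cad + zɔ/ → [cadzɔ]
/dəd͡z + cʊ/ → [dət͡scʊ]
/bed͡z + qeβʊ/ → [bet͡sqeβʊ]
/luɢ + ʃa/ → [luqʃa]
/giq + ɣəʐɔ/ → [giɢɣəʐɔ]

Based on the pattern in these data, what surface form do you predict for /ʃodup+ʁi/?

[ʃodubʁi]

The data show regressive voicing assimilation: /d͡z/ → [t͡s] before /c/; /d͡z/ → [t͡s] before /q/; /ɢ/ → [q] before /ʃ/; /q/ → [ɢ] before /ɣ/. In each pair only voicing changes, matching the following consonant, while place and manner stay constant.
Nothing changes in [cadzɔ]: there the adjacent consonants already agree in voicing (/d/ and /z/ are both voiced), so this form is consistent with the same rule.
/p/ is a voiceless bilabial stop. The following trigger /ʁ/ is voiced, so /p/ must become voiced as well.
A voiced bilabial stop is [b], so the surface segment is [b].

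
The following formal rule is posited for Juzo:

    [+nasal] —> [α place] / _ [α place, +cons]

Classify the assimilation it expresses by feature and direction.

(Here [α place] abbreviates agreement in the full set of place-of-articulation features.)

regressive place assimilation

The rule copies the place features (abbreviated [place]) from the environment onto the target, so the assimilating feature is place.
Since the environment is written after the underscore, the trigger follows the target; the direction is regressive.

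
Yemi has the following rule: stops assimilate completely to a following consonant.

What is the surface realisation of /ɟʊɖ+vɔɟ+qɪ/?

[ɟʊvvɔqqɪ]

/ɖ/ is the segment targeted by the rule; it sits immediately before /v/, so it assimilates completely and surfaces as [v].
At the second juncture, /ɟ/ likewise becomes [q] adjacent to /q/.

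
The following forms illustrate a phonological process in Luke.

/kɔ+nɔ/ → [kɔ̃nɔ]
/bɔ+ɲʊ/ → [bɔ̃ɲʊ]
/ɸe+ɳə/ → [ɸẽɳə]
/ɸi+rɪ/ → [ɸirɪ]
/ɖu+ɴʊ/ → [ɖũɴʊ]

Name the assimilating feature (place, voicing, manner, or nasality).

nasality

The vowel /ɔ/ surfaces as nasalised [ɔ̃] next to the following nasal /n/ — it has acquired the [+nasal] feature of its neighbour.
Likewise in the remaining data: /ɔ/ → [ɔ̃] before /ɲ/; /e/ → [ẽ] before /ɳ/; /u/ → [ũ] before /ɴ/ — each time a vowel is nasalised next to a following nasal.
No change occurs in [ɸirɪ] because the vowel at the boundary is adjacent to an oral consonant, not a nasal (/i/ next to /r/).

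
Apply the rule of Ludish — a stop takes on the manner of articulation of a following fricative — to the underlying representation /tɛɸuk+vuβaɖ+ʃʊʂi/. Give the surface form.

/k/ is a voiceless velar stop. The following trigger /v/ is a fricative, so /k/ must become a fricative as well.
Changing only its manner to fricative gives [x] — the voiceless velar fricative.
At the second juncture, /ɖ/ likewise becomes [ʐ] adjacent to /ʃ/.

[tɛɸuxvuβaʐʃʊʂi]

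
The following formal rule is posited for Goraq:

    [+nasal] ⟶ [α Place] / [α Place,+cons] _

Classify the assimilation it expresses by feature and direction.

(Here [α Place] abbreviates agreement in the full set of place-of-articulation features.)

progressive place assimilation

The rule copies the place features (abbreviated [Place]) from the environment onto the target, so the assimilating feature is place.
Since the environment is written before the underscore, the trigger precedes the target; the direction is progressive.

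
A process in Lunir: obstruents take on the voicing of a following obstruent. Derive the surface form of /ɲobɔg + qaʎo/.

The rule targets /g/ (voiced velar stop), which sits before the trigger /q/ (voiceless).
A voiceless velar stop is [k], so the surface segment is [k].

[ɲobɔkqaʎo]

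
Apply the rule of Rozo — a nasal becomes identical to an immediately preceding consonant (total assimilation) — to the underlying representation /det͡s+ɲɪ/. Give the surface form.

[det͡st͡sɪ]

/ɲ/ is the segment targeted by the rule; it sits immediately after /t͡s/, so it assimilates completely and surfaces as [t͡s].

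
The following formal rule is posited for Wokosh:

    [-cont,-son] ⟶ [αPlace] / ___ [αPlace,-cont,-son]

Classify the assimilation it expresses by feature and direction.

The shared variable α links the value of the place features (abbreviated [Place]) on the target to the same value on the neighbouring segment, so place is the feature that assimilates.
Since the environment is written after the underscore, the trigger follows the target; the direction is regressive.

regressive place assimilation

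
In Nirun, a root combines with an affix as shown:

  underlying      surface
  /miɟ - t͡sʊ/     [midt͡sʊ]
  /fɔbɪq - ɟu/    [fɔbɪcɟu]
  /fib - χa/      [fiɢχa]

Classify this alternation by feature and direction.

Comparing underlying and surface forms, /ɟ/ → [d] is the alternation; the neighbouring /t͡s/ is constant.
/ɟ/ is palatal while /t͡s/ is alveolar; the output [d] is alveolar, matching the trigger — so the feature that spreads is place.
Manner and voice are unchanged, so the assimilation is partial, not total.
The other alternating forms pattern the same way: /q/ → [c] before /ɟ/ (uvular → palatal, matching palatal); /b/ → [ɢ] before /χ/ (bilabial → uvular, matching uvular) — only place changes, and always toward the following segment.
The trigger is the following segment, so the direction is regressive (anticipatory).

regressive place assimilation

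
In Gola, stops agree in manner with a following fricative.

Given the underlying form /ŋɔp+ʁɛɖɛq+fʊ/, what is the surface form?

[ŋɔɸʁɛɖɛχfʊ]

The rule targets /p/ (voiceless bilabial stop), which sits before the trigger /ʁ/ (fricative).
A voiceless bilabial fricative is [ɸ], so the surface segment is [ɸ].
At the second juncture, /q/ likewise becomes [χ] adjacent to /f/.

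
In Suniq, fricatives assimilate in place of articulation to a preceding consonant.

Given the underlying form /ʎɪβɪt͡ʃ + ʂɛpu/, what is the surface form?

The rule targets /ʂ/ (voiceless retroflex fricative), which sits after the trigger /t͡ʃ/ (postalveolar).
Changing only its place to postalveolar gives [ʃ] — the voiceless postalveolar fricative.

[ʎɪβɪt͡ʃʃɛpu]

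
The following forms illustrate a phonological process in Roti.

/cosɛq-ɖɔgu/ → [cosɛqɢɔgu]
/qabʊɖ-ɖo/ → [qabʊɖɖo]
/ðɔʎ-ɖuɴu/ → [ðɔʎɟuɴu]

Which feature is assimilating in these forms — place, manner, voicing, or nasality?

The segment that alternates is /ɖ/, which surfaces as [ɢ] when adjacent to /q/.
The change retroflex → uvular matches the place of the preceding /q/, identifying this as place assimilation.
The same holds elsewhere in the data: /ɖ/ → [ɟ] after /ʎ/ (retroflex → palatal, matching palatal) — only place changes, and always toward the preceding segment.
Nothing changes in [qabʊɖɖo]: there the adjacent consonants already agree in place (/ɖ/ and /ɖ/ are both retroflex), so this form is consistent with the same rule.

place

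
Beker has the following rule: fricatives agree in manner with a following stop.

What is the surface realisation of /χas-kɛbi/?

The rule targets /s/ (voiceless alveolar fricative), which sits before the trigger /k/ (stop).
Changing only its manner to stop gives [t] — the voiceless alveolar stop.

[χatkɛbi]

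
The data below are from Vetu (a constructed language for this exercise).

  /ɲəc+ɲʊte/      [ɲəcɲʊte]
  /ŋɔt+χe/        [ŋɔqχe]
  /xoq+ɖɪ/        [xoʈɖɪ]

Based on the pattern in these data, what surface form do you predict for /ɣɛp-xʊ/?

[ɣɛkxʊ]

The data show regressive place assimilation: /t/ → [q] before /χ/; /q/ → [ʈ] before /ɖ/. In each pair only place changes, matching the following consonant, while manner and voice stay constant.
Nothing changes in [ɲəcɲʊte]: there the adjacent consonants already agree in place (/c/ and /ɲ/ are both palatal), so this form is consistent with the same rule.
The rule targets /p/ (voiceless bilabial stop), which sits before the trigger /x/ (velar).
The voiceless velar stop is [k], so /p/ → [k].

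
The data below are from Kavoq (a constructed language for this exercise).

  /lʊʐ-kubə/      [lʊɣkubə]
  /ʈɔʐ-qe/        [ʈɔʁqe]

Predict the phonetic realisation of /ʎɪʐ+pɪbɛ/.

The data show regressive place assimilation: /ʐ/ → [ɣ] before /k/; /ʐ/ → [ʁ] before /q/. In each pair only place changes, matching the following consonant, while manner and voice stay constant.
/ʐ/ is a voiced retroflex fricative. The following trigger /p/ is bilabial, so /ʐ/ must become bilabial as well.
A voiced bilabial fricative is [β], so the surface segment is [β].

[ʎɪβpɪbɛ]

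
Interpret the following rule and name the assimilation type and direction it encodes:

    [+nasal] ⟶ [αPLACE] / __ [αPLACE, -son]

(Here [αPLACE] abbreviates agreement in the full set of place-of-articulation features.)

regressive place assimilation

The rule copies the place features (abbreviated [PLACE]) from the environment onto the target, so the assimilating feature is place.
The conditioning segment sits to the right of the focus bar, meaning the trigger follows the segment that changes — regressive assimilation.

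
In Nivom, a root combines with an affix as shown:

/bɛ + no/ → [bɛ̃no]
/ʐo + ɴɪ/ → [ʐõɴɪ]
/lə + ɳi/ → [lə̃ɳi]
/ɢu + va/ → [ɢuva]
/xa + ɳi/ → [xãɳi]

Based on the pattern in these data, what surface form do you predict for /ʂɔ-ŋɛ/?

[ʂɔ̃ŋɛ]

The data show regressive nasality assimilation (vowel nasalisation): /ɛ/ → [ɛ̃] before /n/; /o/ → [õ] before /ɴ/; /ə/ → [ə̃] before /ɳ/; /a/ → [ã] before /ɳ/ — a vowel is nasalised by an immediately following nasal consonant.
No change occurs in [ɢuva] because the vowel at the boundary is adjacent to an oral consonant, not a nasal (/u/ next to /v/).
The vowel /ɔ/ is adjacent to the following nasal /ŋ/, so it acquires [+nasal] and surfaces as [ɔ̃].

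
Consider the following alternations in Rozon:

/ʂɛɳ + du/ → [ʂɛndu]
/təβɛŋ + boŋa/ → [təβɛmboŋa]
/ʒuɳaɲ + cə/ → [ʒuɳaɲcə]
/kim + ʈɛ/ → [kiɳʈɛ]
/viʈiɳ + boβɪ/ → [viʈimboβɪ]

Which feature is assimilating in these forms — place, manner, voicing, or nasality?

place

The segment that alternates is /ɳ/, which surfaces as [n] when adjacent to /d/.
/ɳ/ is retroflex while /d/ is alveolar; the output [n] is alveolar, matching the trigger — so the feature that spreads is place.
Checking the remaining alternations: /ŋ/ → [m] before /b/ (velar → bilabial, matching bilabial); /m/ → [ɳ] before /ʈ/ (bilabial → retroflex, matching retroflex); /ɳ/ → [m] before /b/ (retroflex → bilabial, matching bilabial) — only place changes, and always toward the following segment.
No alternation appears in [ʒuɳaɲcə]: there the adjacent consonants already agree in place (/ɲ/ and /c/ are both palatal), so this form is consistent with the same rule.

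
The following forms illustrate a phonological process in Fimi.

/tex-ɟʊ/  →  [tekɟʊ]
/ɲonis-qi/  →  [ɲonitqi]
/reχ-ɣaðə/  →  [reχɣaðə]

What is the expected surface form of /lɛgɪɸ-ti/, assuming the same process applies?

The data show regressive manner assimilation: /x/ → [k] before /ɟ/; /s/ → [t] before /q/. In each pair only manner changes, matching the following consonant, while place and voice stay constant.
Nothing changes in [reχɣaðə]: there the adjacent consonants already agree in manner (/χ/ and /ɣ/ are both fricatives), so this form is consistent with the same rule.
/ɸ/ is a voiceless bilabial fricative. The following trigger /t/ is a stop, so /ɸ/ must become a stop as well.
The voiceless bilabial stop is [p], so /ɸ/ → [p].

[lɛgɪpti]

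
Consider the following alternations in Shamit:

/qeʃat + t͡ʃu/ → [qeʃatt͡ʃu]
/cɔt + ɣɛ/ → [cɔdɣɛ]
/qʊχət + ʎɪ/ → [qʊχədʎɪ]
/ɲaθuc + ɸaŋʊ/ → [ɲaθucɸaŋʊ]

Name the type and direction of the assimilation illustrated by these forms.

regressive voicing assimilation

Comparing underlying and surface forms, /t/ → [d] is the alternation; the neighbouring /ɣ/ is constant.
The change voiceless → voiced matches the voicing of the following /ɣ/, identifying this as voicing assimilation.
Place and manner are unchanged, so the assimilation is partial, not total.
Checking the remaining alternation: /t/ → [d] before /ʎ/ (voiceless → voiced, matching voiced) — only voicing changes, and always toward the following segment.
No alternation appears in [qeʃatt͡ʃu], [ɲaθucɸaŋʊ]: there the adjacent consonants already agree in voicing (/t/ and /t͡ʃ/ are both voiceless; /c/ and /ɸ/ are both voiceless), so these forms are consistent with the same rule.
The trigger is the following segment, so the direction is regressive (anticipatory).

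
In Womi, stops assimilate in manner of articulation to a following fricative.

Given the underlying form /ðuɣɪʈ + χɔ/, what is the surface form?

The rule targets /ʈ/ (voiceless retroflex stop), which sits before the trigger /χ/ (fricative).
A voiceless retroflex fricative is [ʂ], so the surface segment is [ʂ].

[ðuɣɪʂχɔ]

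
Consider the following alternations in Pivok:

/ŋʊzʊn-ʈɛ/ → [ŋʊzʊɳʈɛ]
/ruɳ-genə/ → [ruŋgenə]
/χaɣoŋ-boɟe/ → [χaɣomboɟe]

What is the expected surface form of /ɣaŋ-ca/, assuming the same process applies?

[ɣaɲca]

The data show regressive place assimilation: /n/ → [ɳ] before /ʈ/; /ɳ/ → [ŋ] before /g/; /ŋ/ → [m] before /b/. In each pair only place changes, matching the following consonant, while manner and voice stay constant.
The rule targets /ŋ/ (voiced velar nasal), which sits before the trigger /c/ (palatal).
The voiced palatal nasal is [ɲ], so /ŋ/ → [ɲ].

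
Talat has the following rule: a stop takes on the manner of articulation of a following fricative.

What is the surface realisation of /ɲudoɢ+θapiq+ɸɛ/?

[ɲudoʁθapiχɸɛ]

The rule targets /ɢ/ (voiced uvular stop), which sits before the trigger /θ/ (fricative).
The voiced uvular fricative is [ʁ], so /ɢ/ → [ʁ].
At the second juncture, /q/ likewise becomes [χ] adjacent to /ɸ/.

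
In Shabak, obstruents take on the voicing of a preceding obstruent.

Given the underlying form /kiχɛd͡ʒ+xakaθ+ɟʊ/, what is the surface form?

/x/ is a voiceless velar fricative. The preceding trigger /d͡ʒ/ is voiced, so /x/ must become voiced as well.
The voiced velar fricative is [ɣ], so /x/ → [ɣ].
The same rule applies at the second boundary: /ɟ/ → [c] next to /θ/.

[kiχɛd͡ʒɣakaθcʊ]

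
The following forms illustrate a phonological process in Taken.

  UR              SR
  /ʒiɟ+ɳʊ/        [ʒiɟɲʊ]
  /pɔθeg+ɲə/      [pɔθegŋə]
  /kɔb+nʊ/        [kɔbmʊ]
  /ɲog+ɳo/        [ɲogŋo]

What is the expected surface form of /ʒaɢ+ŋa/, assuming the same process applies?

[ʒaɢɴa]

The data show progressive place assimilation: /ɳ/ → [ɲ] after /ɟ/; /ɲ/ → [ŋ] after /g/; /n/ → [m] after /b/; /ɳ/ → [ŋ] after /g/. In each pair only place changes, matching the preceding consonant, while manner and voice stay constant.
The rule targets /ŋ/ (voiced velar nasal), which sits after the trigger /ɢ/ (uvular).
The voiced uvular nasal is [ɴ], so /ŋ/ → [ɴ].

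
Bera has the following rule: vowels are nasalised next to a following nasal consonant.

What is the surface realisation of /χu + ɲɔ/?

/u/ sits next to the nasal /ɲ/ and is therefore nasalised to [ũ].

[χũɲɔ]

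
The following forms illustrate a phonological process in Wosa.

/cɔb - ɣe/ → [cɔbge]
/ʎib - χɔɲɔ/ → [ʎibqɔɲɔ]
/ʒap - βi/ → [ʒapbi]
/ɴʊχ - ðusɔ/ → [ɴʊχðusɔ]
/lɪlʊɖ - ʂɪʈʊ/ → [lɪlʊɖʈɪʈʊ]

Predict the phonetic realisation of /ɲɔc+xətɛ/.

[ɲɔckətɛ]

The data show progressive manner assimilation: /ɣ/ → [g] after /b/; /χ/ → [q] after /b/; /β/ → [b] after /p/; /ʂ/ → [ʈ] after /ɖ/. In each pair only manner changes, matching the preceding consonant, while place and voice stay constant.
No alternation appears in [ɴʊχðusɔ]: there the adjacent consonants already agree in manner (/ð/ and /χ/ are both fricatives), so this form is consistent with the same rule.
/x/ is a voiceless velar fricative. The preceding trigger /c/ is a stop, so /x/ must become a stop as well.
A voiceless velar stop is [k], so the surface segment is [k].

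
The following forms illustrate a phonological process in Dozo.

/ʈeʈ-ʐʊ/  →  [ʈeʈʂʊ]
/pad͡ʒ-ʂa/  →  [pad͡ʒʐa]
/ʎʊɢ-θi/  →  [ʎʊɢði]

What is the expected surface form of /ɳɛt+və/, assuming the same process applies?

[ɳɛtfə]

The data show progressive voicing assimilation: /ʐ/ → [ʂ] after /ʈ/; /ʂ/ → [ʐ] after /d͡ʒ/; /θ/ → [ð] after /ɢ/. In each pair only voicing changes, matching the preceding consonant, while place and manner stay constant.
The rule targets /v/ (voiced labiodental fricative), which sits after the trigger /t/ (voiceless).
Changing only its voicing to voiceless gives [f] — the voiceless labiodental fricative.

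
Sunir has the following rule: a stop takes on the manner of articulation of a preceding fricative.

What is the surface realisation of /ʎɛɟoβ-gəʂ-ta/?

[ʎɛɟoβɣəʂsa]

/g/ is a voiced velar stop. The preceding trigger /β/ is a fricative, so /g/ must become a fricative as well.
The voiced velar fricative is [ɣ], so /g/ → [ɣ].
At the second juncture, /t/ likewise becomes [s] adjacent to /ʂ/.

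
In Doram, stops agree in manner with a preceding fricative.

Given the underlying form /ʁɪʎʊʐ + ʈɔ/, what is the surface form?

/ʈ/ is a voiceless retroflex stop. The preceding trigger /ʐ/ is a fricative, so /ʈ/ must become a fricative as well.
A voiceless retroflex fricative is [ʂ], so the surface segment is [ʂ].

[ʁɪʎʊʐʂɔ]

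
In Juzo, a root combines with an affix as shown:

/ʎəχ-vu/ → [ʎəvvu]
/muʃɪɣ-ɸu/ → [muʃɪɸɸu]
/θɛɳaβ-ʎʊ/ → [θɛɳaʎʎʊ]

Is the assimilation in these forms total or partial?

total assimilation

Comparing underlying and surface forms, /χ/ → [v] is the alternation; the neighbouring /v/ is constant.
The output [v] is identical to the trigger /v/ — every feature (place, manner, voicing) has been copied — so this is total assimilation.
The remaining alternations confirm this: /ɣ/ → [ɸ] before /ɸ/; /β/ → [ʎ] before /ʎ/ — in each case the output is a copy of the following consonant.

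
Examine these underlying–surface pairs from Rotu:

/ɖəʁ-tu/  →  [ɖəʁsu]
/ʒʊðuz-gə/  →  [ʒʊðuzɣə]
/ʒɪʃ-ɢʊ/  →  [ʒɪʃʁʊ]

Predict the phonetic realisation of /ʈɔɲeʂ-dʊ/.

[ʈɔɲeʂzʊ]

The data show progressive manner assimilation: /t/ → [s] after /ʁ/; /g/ → [ɣ] after /z/; /ɢ/ → [ʁ] after /ʃ/. In each pair only manner changes, matching the preceding consonant, while place and voice stay constant.
The rule targets /d/ (voiced alveolar stop), which sits after the trigger /ʂ/ (fricative).
Changing only its manner to fricative gives [z] — the voiced alveolar fricative.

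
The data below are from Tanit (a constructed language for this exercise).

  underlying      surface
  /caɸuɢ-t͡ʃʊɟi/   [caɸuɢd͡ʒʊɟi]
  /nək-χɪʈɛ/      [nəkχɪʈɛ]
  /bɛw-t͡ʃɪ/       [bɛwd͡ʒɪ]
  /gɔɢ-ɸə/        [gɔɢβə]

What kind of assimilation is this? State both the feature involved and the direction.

Comparing underlying and surface forms, /t͡ʃ/ → [d͡ʒ] is the alternation; the neighbouring /ɢ/ is constant.
/t͡ʃ/ is voiceless while /ɢ/ is voiced; the output [d͡ʒ] is voiced, matching the trigger — so the feature that spreads is voicing.
Place and manner are unchanged, so the assimilation is partial, not total.
Checking the remaining alternations: /t͡ʃ/ → [d͡ʒ] after /w/ (voiceless → voiced, matching voiced); /ɸ/ → [β] after /ɢ/ (voiceless → voiced, matching voiced) — only voicing changes, and always toward the preceding segment.
No alternation appears in [nəkχɪʈɛ]: there the adjacent consonants already agree in voicing (/χ/ and /k/ are both voiceless), so this form is consistent with the same rule.
The trigger is the preceding segment, so the direction is progressive (perseverative).

progressive voicing assimilation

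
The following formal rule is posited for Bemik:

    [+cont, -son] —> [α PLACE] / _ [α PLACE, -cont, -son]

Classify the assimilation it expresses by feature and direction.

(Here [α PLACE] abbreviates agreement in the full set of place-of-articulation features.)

regressive place assimilation

The rule copies the place features (abbreviated [PLACE]) from the environment onto the target, so the assimilating feature is place.
Since the environment is written after the underscore, the trigger follows the target; the direction is regressive.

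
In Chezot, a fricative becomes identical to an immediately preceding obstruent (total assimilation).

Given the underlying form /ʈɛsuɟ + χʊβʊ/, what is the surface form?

[ʈɛsuɟɟʊβʊ]

/χ/ is the segment targeted by the rule; it sits immediately after /ɟ/, so it assimilates completely and surfaces as [ɟ].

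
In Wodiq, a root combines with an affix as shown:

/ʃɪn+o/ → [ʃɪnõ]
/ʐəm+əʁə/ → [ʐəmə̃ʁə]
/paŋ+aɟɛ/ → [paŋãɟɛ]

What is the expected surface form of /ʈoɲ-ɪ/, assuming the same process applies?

[ʈoɲɪ̃]

The data show progressive nasality assimilation (vowel nasalisation): /o/ → [õ] after /n/; /ə/ → [ə̃] after /m/; /a/ → [ã] after /ŋ/ — a vowel is nasalised by an immediately preceding nasal consonant.
/ɪ/ sits next to the nasal /ɲ/ and is therefore nasalised to [ɪ̃].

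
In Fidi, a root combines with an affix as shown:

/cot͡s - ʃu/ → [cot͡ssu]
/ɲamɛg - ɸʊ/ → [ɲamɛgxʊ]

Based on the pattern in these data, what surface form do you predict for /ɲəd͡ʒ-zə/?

The data show progressive place assimilation: /ʃ/ → [s] after /t͡s/; /ɸ/ → [x] after /g/. In each pair only place changes, matching the preceding consonant, while manner and voice stay constant.
The rule targets /z/ (voiced alveolar fricative), which sits after the trigger /d͡ʒ/ (postalveolar).
A voiced postalveolar fricative is [ʒ], so the surface segment is [ʒ].

[ɲəd͡ʒʒə]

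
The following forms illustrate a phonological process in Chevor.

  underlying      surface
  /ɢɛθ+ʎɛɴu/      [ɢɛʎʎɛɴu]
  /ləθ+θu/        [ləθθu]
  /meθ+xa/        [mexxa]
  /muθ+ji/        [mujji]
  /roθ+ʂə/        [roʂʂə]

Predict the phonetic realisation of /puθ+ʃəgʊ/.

[puʃʃəgʊ]

The data show regressive total assimilation (/θ/ → [ʎ] before /ʎ/; /θ/ → [x] before /x/; /θ/ → [j] before /j/; /θ/ → [ʂ] before /ʂ/): in every case the target segment becomes identical to its following neighbour, copying more than a single feature.
In [ləθθu] the two consonants at the boundary are already identical (/θ/ + /θ/), so the rule applies vacuously and nothing changes.
/θ/ is the segment targeted by the rule; it sits immediately before /ʃ/, so it assimilates completely and surfaces as [ʃ].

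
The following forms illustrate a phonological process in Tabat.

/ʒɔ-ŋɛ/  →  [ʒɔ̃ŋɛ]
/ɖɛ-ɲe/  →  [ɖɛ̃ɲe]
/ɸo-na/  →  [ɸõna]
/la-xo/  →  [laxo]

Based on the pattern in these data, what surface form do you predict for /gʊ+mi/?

The data show regressive nasality assimilation (vowel nasalisation): /ɔ/ → [ɔ̃] before /ŋ/; /ɛ/ → [ɛ̃] before /ɲ/; /o/ → [õ] before /n/ — a vowel is nasalised by an immediately following nasal consonant.
No change occurs in [laxo] because the vowel at the boundary is adjacent to an oral consonant, not a nasal (/a/ next to /x/).
/ʊ/ sits next to the nasal /m/ and is therefore nasalised to [ʊ̃].

[gʊ̃mi]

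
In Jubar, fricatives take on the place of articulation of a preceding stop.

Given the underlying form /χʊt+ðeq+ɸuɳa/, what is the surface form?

[χʊtzeqχuɳa]

The rule targets /ð/ (voiced dental fricative), which sits after the trigger /t/ (alveolar).
A voiced alveolar fricative is [z], so the surface segment is [z].
The same rule applies at the second boundary: /ɸ/ → [χ] next to /q/.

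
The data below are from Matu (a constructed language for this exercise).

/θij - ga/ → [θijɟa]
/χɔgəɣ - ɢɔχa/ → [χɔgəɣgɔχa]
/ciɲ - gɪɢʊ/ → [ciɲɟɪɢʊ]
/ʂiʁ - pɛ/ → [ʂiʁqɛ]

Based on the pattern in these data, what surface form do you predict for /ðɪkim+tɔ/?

[ðɪkimpɔ]

The data show progressive place assimilation: /g/ → [ɟ] after /j/; /ɢ/ → [g] after /ɣ/; /g/ → [ɟ] after /ɲ/; /p/ → [q] after /ʁ/. In each pair only place changes, matching the preceding consonant, while manner and voice stay constant.
/t/ is a voiceless alveolar stop. The preceding trigger /m/ is bilabial, so /t/ must become bilabial as well.
A voiceless bilabial stop is [p], so the surface segment is [p].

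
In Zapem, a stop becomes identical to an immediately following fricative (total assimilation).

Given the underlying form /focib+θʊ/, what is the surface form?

/b/ is the segment targeted by the rule; it sits immediately before /θ/, so it assimilates completely and surfaces as [θ].

[fociθθʊ]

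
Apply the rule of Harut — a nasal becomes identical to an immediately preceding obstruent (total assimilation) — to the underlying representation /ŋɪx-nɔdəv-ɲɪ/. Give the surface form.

/n/ is the segment targeted by the rule; it sits immediately after /x/, so it assimilates completely and surfaces as [x].
At the second juncture, /ɲ/ likewise becomes [v] adjacent to /v/.

[ŋɪxxɔdəvvɪ]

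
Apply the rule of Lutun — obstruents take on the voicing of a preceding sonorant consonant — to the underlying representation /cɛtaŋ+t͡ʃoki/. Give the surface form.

The rule targets /t͡ʃ/ (voiceless postalveolar affricate), which sits after the trigger /ŋ/ (voiced).
The voiced postalveolar affricate is [d͡ʒ], so /t͡ʃ/ → [d͡ʒ].

[cɛtaŋd͡ʒoki]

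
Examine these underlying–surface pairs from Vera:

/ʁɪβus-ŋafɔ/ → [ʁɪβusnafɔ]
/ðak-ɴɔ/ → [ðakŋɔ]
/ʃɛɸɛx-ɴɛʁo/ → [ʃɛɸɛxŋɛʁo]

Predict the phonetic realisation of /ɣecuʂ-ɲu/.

[ɣecuʂɳu]

The data show progressive place assimilation: /ŋ/ → [n] after /s/; /ɴ/ → [ŋ] after /k/; /ɴ/ → [ŋ] after /x/. In each pair only place changes, matching the preceding consonant, while manner and voice stay constant.
The rule targets /ɲ/ (voiced palatal nasal), which sits after the trigger /ʂ/ (retroflex).
A voiced retroflex nasal is [ɳ], so the surface segment is [ɳ].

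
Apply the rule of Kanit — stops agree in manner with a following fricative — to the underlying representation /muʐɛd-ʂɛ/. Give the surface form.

/d/ is a voiced alveolar stop. The following trigger /ʂ/ is a fricative, so /d/ must become a fricative as well.
The voiced alveolar fricative is [z], so /d/ → [z].

[muʐɛzʂɛ]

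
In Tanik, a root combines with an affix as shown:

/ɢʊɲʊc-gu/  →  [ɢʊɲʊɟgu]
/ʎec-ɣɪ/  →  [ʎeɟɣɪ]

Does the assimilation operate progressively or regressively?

regressive

Comparing underlying and surface forms, /c/ → [ɟ] is the alternation; the neighbouring /g/ is constant.
/c/ is voiceless while /g/ is voiced; the output [ɟ] is voiced, matching the trigger — so the feature that spreads is voicing.
Checking the remaining alternation: /c/ → [ɟ] before /ɣ/ (voiceless → voiced, matching voiced) — only voicing changes, and always toward the following segment.
The trigger is the following segment, so the direction is regressive (anticipatory).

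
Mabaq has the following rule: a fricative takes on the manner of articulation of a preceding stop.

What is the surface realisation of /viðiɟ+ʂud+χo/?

The rule targets /ʂ/ (voiceless retroflex fricative), which sits after the trigger /ɟ/ (stop).
A voiceless retroflex stop is [ʈ], so the surface segment is [ʈ].
The same rule applies at the second boundary: /χ/ → [q] next to /d/.

[viðiɟʈudqo]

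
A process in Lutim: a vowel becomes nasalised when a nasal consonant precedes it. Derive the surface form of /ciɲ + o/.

[ciɲõ]

/o/ sits next to the nasal /ɲ/ and is therefore nasalised to [õ].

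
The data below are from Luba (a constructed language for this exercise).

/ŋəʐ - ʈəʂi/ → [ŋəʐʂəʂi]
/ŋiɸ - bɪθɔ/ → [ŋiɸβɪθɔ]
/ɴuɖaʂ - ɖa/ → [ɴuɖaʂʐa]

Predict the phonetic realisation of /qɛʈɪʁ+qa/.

The data show progressive manner assimilation: /ʈ/ → [ʂ] after /ʐ/; /b/ → [β] after /ɸ/; /ɖ/ → [ʐ] after /ʂ/. In each pair only manner changes, matching the preceding consonant, while place and voice stay constant.
The rule targets /q/ (voiceless uvular stop), which sits after the trigger /ʁ/ (fricative).
A voiceless uvular fricative is [χ], so the surface segment is [χ].

[qɛʈɪʁχa]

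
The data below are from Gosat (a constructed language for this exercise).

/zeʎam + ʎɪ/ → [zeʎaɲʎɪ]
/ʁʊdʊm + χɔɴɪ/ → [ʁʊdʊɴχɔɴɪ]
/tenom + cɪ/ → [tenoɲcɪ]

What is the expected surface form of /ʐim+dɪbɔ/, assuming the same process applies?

The data show regressive place assimilation: /m/ → [ɲ] before /ʎ/; /m/ → [ɴ] before /χ/; /m/ → [ɲ] before /c/. In each pair only place changes, matching the following consonant, while manner and voice stay constant.
The rule targets /m/ (voiced bilabial nasal), which sits before the trigger /d/ (alveolar).
The voiced alveolar nasal is [n], so /m/ → [n].

[ʐindɪbɔ]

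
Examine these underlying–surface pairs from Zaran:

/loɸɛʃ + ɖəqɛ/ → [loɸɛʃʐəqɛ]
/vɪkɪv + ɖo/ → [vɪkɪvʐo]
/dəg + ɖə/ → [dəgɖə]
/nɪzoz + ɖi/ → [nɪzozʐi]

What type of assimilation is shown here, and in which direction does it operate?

The segment that alternates is /ɖ/, which surfaces as [ʐ] when adjacent to /ʃ/.
/ɖ/ is a stop while /ʃ/ is a fricative; the output [ʐ] is a fricative, matching the trigger — so the feature that spreads is manner.
Place and voice are unchanged, so the assimilation is partial, not total.
Checking the remaining alternations: /ɖ/ → [ʐ] after /v/ (stop → fricative, matching a fricative); /ɖ/ → [ʐ] after /z/ (stop → fricative, matching a fricative) — only manner changes, and always toward the preceding segment.
Nothing changes in [dəgɖə]: there the adjacent consonants already agree in manner (/ɖ/ and /g/ are both stops), so this form is consistent with the same rule.
Since the segment that changes follows the conditioning segment, the assimilation is progressive.

progressive manner assimilation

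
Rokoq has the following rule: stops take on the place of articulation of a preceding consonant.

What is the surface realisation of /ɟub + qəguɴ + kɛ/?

The rule targets /q/ (voiceless uvular stop), which sits after the trigger /b/ (bilabial).
Changing only its place to bilabial gives [p] — the voiceless bilabial stop.
At the second juncture, /k/ likewise becomes [q] adjacent to /ɴ/.

[ɟubpəguɴqɛ]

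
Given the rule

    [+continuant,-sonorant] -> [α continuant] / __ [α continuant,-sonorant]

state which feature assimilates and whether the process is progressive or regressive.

The shared variable α links the value of [continuant] on the target to that of the neighbouring obstruent. [continuant] distinguishes stops from fricatives — a manner-of-articulation feature — so this is manner assimilation.
The conditioning segment sits to the right of the focus bar, meaning the trigger follows the segment that changes — regressive assimilation.

regressive manner assimilation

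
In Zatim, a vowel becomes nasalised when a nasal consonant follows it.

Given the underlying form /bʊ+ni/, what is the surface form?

/ʊ/ sits next to the nasal /n/ and is therefore nasalised to [ʊ̃].

[bʊ̃ni]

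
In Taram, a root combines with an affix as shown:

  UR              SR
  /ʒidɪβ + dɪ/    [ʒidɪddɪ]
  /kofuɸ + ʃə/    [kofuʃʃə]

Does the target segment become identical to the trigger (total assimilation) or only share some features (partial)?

total assimilation

Underlying /β/ is realised as [d] next to /d/; /d/ itself does not change.
The output [d] is identical to the trigger /d/ — every feature (place, manner, voicing) has been copied — so this is total assimilation.
The remaining alternation confirms this: /ɸ/ → [ʃ] before /ʃ/ — in each case the output is a copy of the following consonant.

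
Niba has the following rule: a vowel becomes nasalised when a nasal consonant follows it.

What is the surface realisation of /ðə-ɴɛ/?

/ə/ sits next to the nasal /ɴ/ and is therefore nasalised to [ə̃].

[ðə̃ɴɛ]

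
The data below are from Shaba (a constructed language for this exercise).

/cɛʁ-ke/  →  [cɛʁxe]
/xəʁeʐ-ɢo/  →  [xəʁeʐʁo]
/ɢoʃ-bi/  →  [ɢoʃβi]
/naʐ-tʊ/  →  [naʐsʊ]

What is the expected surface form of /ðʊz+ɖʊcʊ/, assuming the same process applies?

[ðʊzʐʊcʊ]

The data show progressive manner assimilation: /k/ → [x] after /ʁ/; /ɢ/ → [ʁ] after /ʐ/; /b/ → [β] after /ʃ/; /t/ → [s] after /ʐ/. In each pair only manner changes, matching the preceding consonant, while place and voice stay constant.
/ɖ/ is a voiced retroflex stop. The preceding trigger /z/ is a fricative, so /ɖ/ must become a fricative as well.
A voiced retroflex fricative is [ʐ], so the surface segment is [ʐ].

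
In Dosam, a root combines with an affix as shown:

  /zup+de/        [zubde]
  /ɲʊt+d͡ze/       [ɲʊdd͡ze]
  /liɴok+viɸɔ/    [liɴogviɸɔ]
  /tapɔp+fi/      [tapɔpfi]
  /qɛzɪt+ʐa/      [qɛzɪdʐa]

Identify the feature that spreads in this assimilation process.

Comparing underlying and surface forms, /p/ → [b] is the alternation; the neighbouring /d/ is constant.
The change voiceless → voiced matches the voicing of the following /d/, identifying this as voicing assimilation.
The same holds elsewhere in the data: /t/ → [d] before /d͡z/ (voiceless → voiced, matching voiced); /k/ → [g] before /v/ (voiceless → voiced, matching voiced); /t/ → [d] before /ʐ/ (voiceless → voiced, matching voiced) — only voicing changes, and always toward the following segment.
Nothing changes in [tapɔpfi]: there the adjacent consonants already agree in voicing (/p/ and /f/ are both voiceless), so this form is consistent with the same rule.

voicing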